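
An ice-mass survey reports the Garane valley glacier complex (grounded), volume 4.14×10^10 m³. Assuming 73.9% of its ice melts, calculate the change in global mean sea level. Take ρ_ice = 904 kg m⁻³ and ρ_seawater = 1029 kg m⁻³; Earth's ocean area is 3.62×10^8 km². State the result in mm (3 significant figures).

≈ 0.0742 mm

Garane: 0.739 × 4.14×10^10 m³ × (904/1029) = 2.688×10^10 m³ of water.
Spread over 3.62×10^14 m² of ocean, Δh = 2.688×10^10 / 3.62×10^14 = 7.42×10^-5 m = 0.0742 mm.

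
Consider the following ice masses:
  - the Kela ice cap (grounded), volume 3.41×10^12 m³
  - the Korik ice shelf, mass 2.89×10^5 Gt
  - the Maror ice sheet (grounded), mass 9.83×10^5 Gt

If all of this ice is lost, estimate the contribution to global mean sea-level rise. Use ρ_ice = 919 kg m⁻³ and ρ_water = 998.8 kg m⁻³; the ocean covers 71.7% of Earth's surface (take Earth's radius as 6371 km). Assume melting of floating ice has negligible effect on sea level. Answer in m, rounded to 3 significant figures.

≈ 2.70 m

Kela: 3.41×10^12 m³ × (919/998.8) = 3.138×10^12 m³ of water.
The Korik ice shelf is floating and already displaces its own weight of water, so its melt adds essentially nothing to sea level.
Maror: 9.83×10^5 Gt = 9.830×10^17 kg; dividing by ρ_w = 998.8 kg m⁻³ gives 9.842×10^14 m³ of water.
Total added water ≈ 9.873×10^14 m³ over 3.66×10^14 m² → Δh = 2.70 m.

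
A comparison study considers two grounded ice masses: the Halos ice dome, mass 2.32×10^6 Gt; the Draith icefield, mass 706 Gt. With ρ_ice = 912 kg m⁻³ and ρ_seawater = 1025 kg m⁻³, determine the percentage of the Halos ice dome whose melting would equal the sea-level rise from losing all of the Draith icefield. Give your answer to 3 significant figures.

≈ 0.0304 %

Equal sea-level rise means equal mass of meltwater, i.e. equal mass of ice lost.
Ice mass of Draith: 7.060×10^14 kg; ice mass of Halos: 2.320×10^18 kg.
Fraction required = 7.060×10^14 / 2.320×10^18 = 3.04×10^-4 → 0.0304 %.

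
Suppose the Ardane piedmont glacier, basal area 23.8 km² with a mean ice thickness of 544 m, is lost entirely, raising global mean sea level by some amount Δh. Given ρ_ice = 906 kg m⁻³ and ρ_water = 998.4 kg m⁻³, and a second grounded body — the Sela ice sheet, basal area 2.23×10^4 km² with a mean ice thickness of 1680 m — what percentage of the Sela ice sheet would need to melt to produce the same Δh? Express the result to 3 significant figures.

≈ 0.0346 %

Equal sea-level rise means equal mass of meltwater, i.e. equal mass of ice lost.
Ice mass of Ardane: 1.173×10^13 kg; ice mass of Sela: 3.394×10^16 kg.
Fraction required = 1.173×10^13 / 3.394×10^16 = 3.46×10^-4 → 0.0346 %.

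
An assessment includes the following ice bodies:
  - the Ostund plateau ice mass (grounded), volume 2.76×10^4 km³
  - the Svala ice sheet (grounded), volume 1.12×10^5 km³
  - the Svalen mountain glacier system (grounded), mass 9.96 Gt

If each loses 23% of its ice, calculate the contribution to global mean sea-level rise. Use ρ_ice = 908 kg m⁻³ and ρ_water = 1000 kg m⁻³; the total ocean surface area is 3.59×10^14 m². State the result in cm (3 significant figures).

Ostund: 0.23 × 2.76×10^4 km³ × (908/1000) = 5764 km³ of water.
Svala: 0.23 × 1.12×10^5 km³ × (908/1000) = 2.339×10^4 km³ of water.
Svalen: 0.23 × 9.96 Gt = 2.291×10^12 kg; dividing by ρ_w = 1000 kg m⁻³ gives 2.291×10^9 m³ of water.
Total added water ≈ 2.916×10^13 m³ over 3.59×10^14 m² → Δh = 0.0812 m = 8.12 cm.

≈ 8.12 cm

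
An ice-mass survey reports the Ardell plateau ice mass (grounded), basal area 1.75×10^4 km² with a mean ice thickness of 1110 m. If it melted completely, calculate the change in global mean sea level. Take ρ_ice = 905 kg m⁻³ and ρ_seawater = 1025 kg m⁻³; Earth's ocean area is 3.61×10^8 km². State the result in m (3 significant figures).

Ardell: ice volume = 1.75×10^4 km² × 1110 m = 1.942×10^4 km³; 1.942×10^4 × (905/1025) = 1.715×10^4 km³ of water.
Spread over 3.61×10^14 m² of ocean, Δh = 1.715×10^13 / 3.61×10^14 = 0.0475 m.

≈ 0.0475 m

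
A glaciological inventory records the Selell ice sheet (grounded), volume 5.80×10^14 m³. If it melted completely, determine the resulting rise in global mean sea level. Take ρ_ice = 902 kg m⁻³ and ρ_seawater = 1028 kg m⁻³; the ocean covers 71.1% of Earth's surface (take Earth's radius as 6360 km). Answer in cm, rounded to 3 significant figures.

Selell: 5.80×10^14 m³ × (902/1028) = 5.089×10^14 m³ of water.
Spread over 3.61×10^14 m² of ocean, Δh = 5.089×10^14 / 3.61×10^14 = 1.41 m = 141 cm.

≈ 141 cm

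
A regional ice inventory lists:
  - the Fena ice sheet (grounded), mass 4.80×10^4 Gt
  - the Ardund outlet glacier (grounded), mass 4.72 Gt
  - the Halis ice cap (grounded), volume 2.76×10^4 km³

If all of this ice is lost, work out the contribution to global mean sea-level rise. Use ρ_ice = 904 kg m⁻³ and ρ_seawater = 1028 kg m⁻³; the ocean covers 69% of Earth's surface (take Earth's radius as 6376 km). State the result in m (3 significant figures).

≈ 0.201 m

Fena: 4.80×10^4 Gt = 4.800×10^16 kg; dividing by ρ_w = 1028 kg m⁻³ gives 4.669×10^13 m³ of water.
Ardund: 4.72 Gt = 4.720×10^12 kg; dividing by ρ_w = 1028 kg m⁻³ gives 4.591×10^9 m³ of water.
Halis: 2.76×10^4 km³ × (904/1028) = 2.427×10^4 km³ of water.
Total added water ≈ 7.097×10^13 m³ over 3.52×10^14 m² → Δh = 0.201 m.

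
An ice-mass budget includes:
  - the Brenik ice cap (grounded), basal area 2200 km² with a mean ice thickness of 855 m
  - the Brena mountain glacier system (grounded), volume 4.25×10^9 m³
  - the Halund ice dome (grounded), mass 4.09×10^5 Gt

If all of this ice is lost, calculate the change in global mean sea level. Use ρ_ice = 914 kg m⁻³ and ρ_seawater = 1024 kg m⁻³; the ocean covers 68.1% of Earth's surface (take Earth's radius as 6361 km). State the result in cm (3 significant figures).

≈ 116 cm

Brenik: ice volume = 2200 km² × 855 m = 1881 km³; 1881 × (914/1024) = 1679 km³ of water.
Brena: 4.25×10^9 m³ × (914/1024) = 3.793×10^9 m³ of water.
Halund: 4.09×10^5 Gt = 4.090×10^17 kg; dividing by ρ_w = 1024 kg m⁻³ gives 3.994×10^14 m³ of water.
Total added water ≈ 4.011×10^14 m³ over 3.46×10^14 m² → Δh = 1.16 m = 116 cm.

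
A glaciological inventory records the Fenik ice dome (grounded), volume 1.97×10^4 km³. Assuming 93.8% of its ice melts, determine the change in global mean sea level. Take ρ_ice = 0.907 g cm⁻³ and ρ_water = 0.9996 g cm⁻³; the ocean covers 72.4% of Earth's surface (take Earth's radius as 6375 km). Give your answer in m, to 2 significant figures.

Fenik: 0.938 × 1.97×10^4 km³ × (907/999.6) = 1.677×10^4 km³ of water.
Spread over 3.70×10^14 m² of ocean, Δh = 1.677×10^13 / 3.70×10^14 = 0.0453 m.

≈ 0.045 m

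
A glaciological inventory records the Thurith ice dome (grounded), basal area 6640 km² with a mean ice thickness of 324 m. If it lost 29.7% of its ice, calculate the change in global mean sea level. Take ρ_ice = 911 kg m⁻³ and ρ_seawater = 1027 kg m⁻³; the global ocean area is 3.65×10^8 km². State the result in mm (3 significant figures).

Thurith: ice volume = 6640 km² × 324 m = 2151 km³; 0.297 × 2151 × (911/1027) = 566.8 km³ of water.
Spread over 3.65×10^14 m² of ocean, Δh = 5.668×10^11 / 3.65×10^14 = 1.55×10^-3 m = 1.55 mm.

≈ 1.55 mm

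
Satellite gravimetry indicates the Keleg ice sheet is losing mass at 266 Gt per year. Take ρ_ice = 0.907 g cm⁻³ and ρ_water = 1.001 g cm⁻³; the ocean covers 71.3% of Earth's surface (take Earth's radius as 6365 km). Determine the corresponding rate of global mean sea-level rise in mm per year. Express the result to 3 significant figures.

≈ 0.732 mm/yr

ρ_w = 1.001 g cm⁻³ = 1001 kg m⁻³. Annual water volume added = 266 Gt / ρ_w = 2.660×10^14 kg / 1001 kg m⁻³ = 2.657×10^11 m³.
Δh per year = 2.657×10^11 / 3.63×10^14 = 7.32×10^-4 m = 0.732 mm.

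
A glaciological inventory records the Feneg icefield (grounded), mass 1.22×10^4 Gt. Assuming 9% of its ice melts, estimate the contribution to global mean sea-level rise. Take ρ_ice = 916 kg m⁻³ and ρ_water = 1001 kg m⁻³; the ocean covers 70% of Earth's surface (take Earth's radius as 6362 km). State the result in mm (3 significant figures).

≈ 3.08 mm

Feneg: 0.09 × 1.22×10^4 Gt = 1.098×10^15 kg; dividing by ρ_w = 1001 kg m⁻³ gives 1.097×10^12 m³ of water.
Spread over 3.56×10^14 m² of ocean, Δh = 1.097×10^12 / 3.56×10^14 = 3.08×10^-3 m = 3.08 mm.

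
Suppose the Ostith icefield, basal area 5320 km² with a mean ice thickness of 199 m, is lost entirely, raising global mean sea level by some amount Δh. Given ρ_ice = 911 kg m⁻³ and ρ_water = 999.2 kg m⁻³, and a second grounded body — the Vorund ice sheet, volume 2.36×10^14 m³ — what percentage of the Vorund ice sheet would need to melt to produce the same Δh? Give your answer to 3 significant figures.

Equal sea-level rise means equal mass of meltwater, i.e. equal mass of ice lost.
Ice mass of Ostith: 9.645×10^14 kg; ice mass of Vorund: 2.150×10^17 kg.
Fraction required = 9.645×10^14 / 2.150×10^17 = 4.49×10^-3 → 0.449 %.

≈ 0.449 %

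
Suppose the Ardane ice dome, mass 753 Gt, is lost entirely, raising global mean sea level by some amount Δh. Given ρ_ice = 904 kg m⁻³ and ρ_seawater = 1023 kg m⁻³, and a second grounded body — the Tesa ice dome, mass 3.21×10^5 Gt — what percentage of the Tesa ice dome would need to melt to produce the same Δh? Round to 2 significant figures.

Equal sea-level rise means equal mass of meltwater, i.e. equal mass of ice lost.
Ice mass of Ardane: 7.530×10^14 kg; ice mass of Tesa: 3.210×10^17 kg.
Fraction required = 7.530×10^14 / 3.210×10^17 = 2.35×10^-3 → 0.23 %.

≈ 0.23 %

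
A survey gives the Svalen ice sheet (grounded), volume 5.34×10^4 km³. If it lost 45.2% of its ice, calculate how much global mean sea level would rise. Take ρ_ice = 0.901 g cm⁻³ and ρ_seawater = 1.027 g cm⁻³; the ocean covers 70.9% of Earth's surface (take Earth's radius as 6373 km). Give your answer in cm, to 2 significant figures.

Svalen: 0.452 × 5.34×10^4 km³ × (901/1027) = 2.118×10^4 km³ of water.
Spread over 3.62×10^14 m² of ocean, Δh = 2.118×10^13 / 3.62×10^14 = 0.0585 m = 5.9 cm.

≈ 5.9 cm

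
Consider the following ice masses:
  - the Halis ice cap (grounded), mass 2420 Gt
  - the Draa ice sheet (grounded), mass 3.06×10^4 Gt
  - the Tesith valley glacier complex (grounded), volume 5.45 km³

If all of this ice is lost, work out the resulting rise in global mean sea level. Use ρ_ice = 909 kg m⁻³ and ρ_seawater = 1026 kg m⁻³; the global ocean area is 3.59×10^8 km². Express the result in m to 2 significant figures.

Halis: 2420 Gt = 2.420×10^15 kg; dividing by ρ_w = 1026 kg m⁻³ gives 2.359×10^12 m³ of water.
Draa: 3.06×10^4 Gt = 3.060×10^16 kg; dividing by ρ_w = 1026 kg m⁻³ gives 2.982×10^13 m³ of water.
Tesith: 5.45 km³ × (909/1026) = 4.829 km³ of water.
Total added water ≈ 3.219×10^13 m³ over 3.59×10^14 m² → Δh = 0.0897 m.

≈ 0.090 m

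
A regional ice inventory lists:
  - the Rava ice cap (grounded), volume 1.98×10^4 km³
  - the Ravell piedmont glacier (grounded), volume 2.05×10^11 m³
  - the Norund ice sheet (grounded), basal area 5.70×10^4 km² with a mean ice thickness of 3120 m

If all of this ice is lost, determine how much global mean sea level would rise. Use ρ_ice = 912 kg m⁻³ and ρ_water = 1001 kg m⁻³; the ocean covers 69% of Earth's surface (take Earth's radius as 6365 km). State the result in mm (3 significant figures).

Rava: 1.98×10^4 km³ × (912/1001) = 1.804×10^4 km³ of water.
Ravell: 2.05×10^11 m³ × (912/1001) = 1.868×10^11 m³ of water.
Norund: ice volume = 5.70×10^4 km² × 3120 m = 1.778×10^5 km³; 1.778×10^5 × (912/1001) = 1.620×10^5 km³ of water.
Total added water ≈ 1.803×10^14 m³ over 3.51×10^14 m² → Δh = 0.513 m = 513 mm.

≈ 513 mm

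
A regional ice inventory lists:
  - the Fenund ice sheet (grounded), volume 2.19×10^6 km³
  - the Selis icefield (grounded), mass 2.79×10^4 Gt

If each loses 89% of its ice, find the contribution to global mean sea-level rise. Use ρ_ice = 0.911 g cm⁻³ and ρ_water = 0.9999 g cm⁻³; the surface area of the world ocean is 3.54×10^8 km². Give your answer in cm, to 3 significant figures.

≈ 509 cm

Fenund: 0.89 × 2.19×10^6 km³ × (911/999.9) = 1.776×10^6 km³ of water.
Selis: 0.89 × 2.79×10^4 Gt = 2.483×10^16 kg; dividing by ρ_w = 0.9999 g cm⁻³ = 999.9 kg m⁻³ gives 2.483×10^13 m³ of water.
Total added water ≈ 1.801×10^15 m³ over 3.54×10^14 m² → Δh = 5.09 m = 509 cm.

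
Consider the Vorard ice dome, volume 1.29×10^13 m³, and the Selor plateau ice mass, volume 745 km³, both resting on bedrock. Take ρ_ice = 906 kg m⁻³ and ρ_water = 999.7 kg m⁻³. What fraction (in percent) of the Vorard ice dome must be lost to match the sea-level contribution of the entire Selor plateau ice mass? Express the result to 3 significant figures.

Equal sea-level rise means equal mass of meltwater, i.e. equal mass of ice lost.
Ice mass of Selor: 6.750×10^14 kg; ice mass of Vorard: 1.169×10^16 kg.
Fraction required = 6.750×10^14 / 1.169×10^16 = 0.0578 → 5.78 %.

≈ 5.78 %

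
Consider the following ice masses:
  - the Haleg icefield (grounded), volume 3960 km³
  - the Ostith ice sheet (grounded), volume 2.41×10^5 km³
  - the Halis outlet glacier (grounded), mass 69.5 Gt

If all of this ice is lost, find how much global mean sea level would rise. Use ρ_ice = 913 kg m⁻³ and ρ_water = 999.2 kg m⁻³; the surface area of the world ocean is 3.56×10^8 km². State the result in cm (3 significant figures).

Haleg: 3960 km³ × (913/999.2) = 3618 km³ of water.
Ostith: 2.41×10^5 km³ × (913/999.2) = 2.202×10^5 km³ of water.
Halis: 69.5 Gt = 6.950×10^13 kg; dividing by ρ_w = 999.2 kg m⁻³ gives 6.956×10^10 m³ of water.
Total added water ≈ 2.239×10^14 m³ over 3.56×10^14 m² → Δh = 0.629 m = 62.9 cm.

≈ 62.9 cm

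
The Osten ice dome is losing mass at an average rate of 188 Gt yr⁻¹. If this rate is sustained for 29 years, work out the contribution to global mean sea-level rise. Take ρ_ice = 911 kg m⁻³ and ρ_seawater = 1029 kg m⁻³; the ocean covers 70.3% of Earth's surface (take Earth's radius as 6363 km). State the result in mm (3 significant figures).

Total mass lost = 188 Gt/yr × 29 yr = 5452 Gt = 5.452×10^15 kg.
ρ_w = 1029 kg m⁻³, so water volume = 5.452×10^15 / 1029 = 5.298×10^12 m³.
Δh = 5.298×10^12 / 3.58×10^14 = 0.0148 m = 14.8 mm.

≈ 14.8 mm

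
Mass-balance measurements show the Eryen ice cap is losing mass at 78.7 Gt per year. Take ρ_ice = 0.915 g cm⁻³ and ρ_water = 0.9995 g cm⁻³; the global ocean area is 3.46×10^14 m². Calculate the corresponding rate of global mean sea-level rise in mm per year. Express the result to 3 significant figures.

≈ 0.228 mm/yr

ρ_w = 0.9995 g cm⁻³ = 999.5 kg m⁻³. Annual water volume added = 78.7 Gt / ρ_w = 7.870×10^13 kg / 999.5 kg m⁻³ = 7.874×10^10 m³.
Δh per year = 7.874×10^10 / 3.46×10^14 = 2.28×10^-4 m = 0.228 mm.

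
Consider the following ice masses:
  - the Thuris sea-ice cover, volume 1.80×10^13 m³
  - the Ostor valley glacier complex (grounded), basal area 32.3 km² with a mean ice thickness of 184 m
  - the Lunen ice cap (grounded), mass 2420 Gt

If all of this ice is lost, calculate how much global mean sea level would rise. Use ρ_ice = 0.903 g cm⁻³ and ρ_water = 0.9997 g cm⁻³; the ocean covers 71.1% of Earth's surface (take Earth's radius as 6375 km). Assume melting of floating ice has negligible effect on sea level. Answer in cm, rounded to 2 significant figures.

≈ 0.67 cm

The Thuris sea-ice cover is floating and already displaces its own weight of water, so its melt adds essentially nothing to sea level.
Ostor: ice volume = 32.3 km² × 184 m = 5.943 km³; 5.943 × (903/999.7) = 5.368 km³ of water.
Lunen: 2420 Gt = 2.420×10^15 kg; dividing by ρ_w = 0.9997 g cm⁻³ = 999.7 kg m⁻³ gives 2.421×10^12 m³ of water.
Total added water ≈ 2.426×10^12 m³ over 3.63×10^14 m² → Δh = 6.68×10^-3 m = 0.67 cm.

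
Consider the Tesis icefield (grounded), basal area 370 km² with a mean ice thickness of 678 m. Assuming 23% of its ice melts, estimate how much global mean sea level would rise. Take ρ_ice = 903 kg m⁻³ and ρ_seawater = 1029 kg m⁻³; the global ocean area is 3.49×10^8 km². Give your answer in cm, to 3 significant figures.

Tesis: ice volume = 370 km² × 678 m = 250.9 km³; 0.23 × 250.9 × (903/1029) = 50.63 km³ of water.
Spread over 3.49×10^14 m² of ocean, Δh = 5.063×10^10 / 3.49×10^14 = 1.45×10^-4 m = 0.0145 cm.

≈ 0.0145 cm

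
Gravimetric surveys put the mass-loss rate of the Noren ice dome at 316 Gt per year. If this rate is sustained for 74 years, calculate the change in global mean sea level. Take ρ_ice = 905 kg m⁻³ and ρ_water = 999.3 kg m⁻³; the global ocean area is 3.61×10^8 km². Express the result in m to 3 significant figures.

Total mass lost = 316 Gt/yr × 74 yr = 2.338×10^4 Gt = 2.338×10^16 kg.
ρ_w = 999.3 kg m⁻³, so water volume = 2.338×10^16 / 999.3 = 2.340×10^13 m³.
Δh = 2.340×10^13 / 3.61×10^14 = 0.0648 m.

≈ 0.0648 m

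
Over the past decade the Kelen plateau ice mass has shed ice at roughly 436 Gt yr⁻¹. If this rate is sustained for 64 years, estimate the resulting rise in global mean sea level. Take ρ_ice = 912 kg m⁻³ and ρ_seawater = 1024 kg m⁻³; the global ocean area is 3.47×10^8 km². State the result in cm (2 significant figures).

Total mass lost = 436 Gt/yr × 64 yr = 2.790×10^4 Gt = 2.790×10^16 kg.
ρ_w = 1024 kg m⁻³, so water volume = 2.790×10^16 / 1024 = 2.725×10^13 m³.
Δh = 2.725×10^13 / 3.47×10^14 = 0.0785 m = 7.9 cm.

≈ 7.9 cm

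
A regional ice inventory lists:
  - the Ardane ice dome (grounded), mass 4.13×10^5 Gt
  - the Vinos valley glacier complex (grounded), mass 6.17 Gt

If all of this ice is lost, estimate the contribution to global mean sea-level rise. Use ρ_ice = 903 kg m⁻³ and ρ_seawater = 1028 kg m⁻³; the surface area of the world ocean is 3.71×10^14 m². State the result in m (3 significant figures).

≈ 1.08 m

Ardane: 4.13×10^5 Gt = 4.130×10^17 kg; dividing by ρ_w = 1028 kg m⁻³ gives 4.018×10^14 m³ of water.
Vinos: 6.17 Gt = 6.170×10^12 kg; dividing by ρ_w = 1028 kg m⁻³ gives 6.002×10^9 m³ of water.
Total added water ≈ 4.018×10^14 m³ over 3.71×10^14 m² → Δh = 1.08 m.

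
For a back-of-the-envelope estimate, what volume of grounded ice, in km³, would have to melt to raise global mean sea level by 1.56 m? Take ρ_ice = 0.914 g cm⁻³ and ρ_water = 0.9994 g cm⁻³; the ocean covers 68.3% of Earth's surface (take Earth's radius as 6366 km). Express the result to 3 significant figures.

≈ 5.93×10^5 km³

Required water volume = Δh × A = 1.56 m × 3.48×10^14 m² = 5.426×10^14 m³ = 5.426×10^5 km³.
Ice volume = water volume × ρ_w/ρ_ice = 5.426×10^5 × 999.4/914 = 5.93×10^5 km³.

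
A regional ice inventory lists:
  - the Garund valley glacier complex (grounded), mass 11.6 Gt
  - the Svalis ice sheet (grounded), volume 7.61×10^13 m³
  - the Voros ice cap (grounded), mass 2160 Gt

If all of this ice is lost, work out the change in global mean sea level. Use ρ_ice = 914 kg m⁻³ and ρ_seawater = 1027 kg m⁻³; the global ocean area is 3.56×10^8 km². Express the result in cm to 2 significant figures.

≈ 20 cm

Garund: 11.6 Gt = 1.160×10^13 kg; dividing by ρ_w = 1027 kg m⁻³ gives 1.130×10^10 m³ of water.
Svalis: 7.61×10^13 m³ × (914/1027) = 6.773×10^13 m³ of water.
Voros: 2160 Gt = 2.160×10^15 kg; dividing by ρ_w = 1027 kg m⁻³ gives 2.103×10^12 m³ of water.
Total added water ≈ 6.984×10^13 m³ over 3.56×10^14 m² → Δh = 0.196 m = 20 cm.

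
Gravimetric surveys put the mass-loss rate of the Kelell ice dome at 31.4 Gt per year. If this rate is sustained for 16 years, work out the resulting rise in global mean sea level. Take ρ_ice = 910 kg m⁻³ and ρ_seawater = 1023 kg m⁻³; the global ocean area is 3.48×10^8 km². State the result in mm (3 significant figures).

Total mass lost = 31.4 Gt/yr × 16 yr = 502.4 Gt = 5.024×10^14 kg.
ρ_w = 1023 kg m⁻³, so water volume = 5.024×10^14 / 1023 = 4.911×10^11 m³.
Δh = 4.911×10^11 / 3.48×10^14 = 1.41×10^-3 m = 1.41 mm.

≈ 1.41 mm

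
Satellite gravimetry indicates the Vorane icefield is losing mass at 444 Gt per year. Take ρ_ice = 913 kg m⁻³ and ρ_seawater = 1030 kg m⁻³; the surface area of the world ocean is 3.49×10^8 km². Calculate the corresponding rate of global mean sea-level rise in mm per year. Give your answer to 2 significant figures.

ρ_w = 1030 kg m⁻³. Annual water volume added = 444 Gt / ρ_w = 4.440×10^14 kg / 1030 kg m⁻³ = 4.311×10^11 m³.
Δh per year = 4.311×10^11 / 3.49×10^14 = 1.24×10^-3 m = 1.2 mm.

≈ 1.2 mm/yr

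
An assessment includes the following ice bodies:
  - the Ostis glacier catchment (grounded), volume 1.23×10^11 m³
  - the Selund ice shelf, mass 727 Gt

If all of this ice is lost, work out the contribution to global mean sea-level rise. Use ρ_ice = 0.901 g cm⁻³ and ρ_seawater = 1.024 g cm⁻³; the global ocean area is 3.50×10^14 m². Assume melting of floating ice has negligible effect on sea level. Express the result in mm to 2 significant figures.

≈ 0.31 mm

Ostis: 1.23×10^11 m³ × (901/1024) = 1.082×10^11 m³ of water.
The Selund ice shelf is floating and already displaces its own weight of water, so its melt adds essentially nothing to sea level.
Total added water ≈ 1.082×10^11 m³ over 3.50×10^14 m² → Δh = 3.09×10^-4 m = 0.31 mm.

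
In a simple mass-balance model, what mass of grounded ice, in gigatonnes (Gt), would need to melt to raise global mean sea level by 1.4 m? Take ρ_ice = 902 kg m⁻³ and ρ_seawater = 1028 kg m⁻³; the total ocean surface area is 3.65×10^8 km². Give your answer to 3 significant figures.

≈ 5.25×10^5 Gt

Required water volume = Δh × A = 1.4 m × 3.65×10^14 m² = 5.110×10^14 m³.
ρ_w = 1028 kg m⁻³, so the mass of water = 5.110×10^14 m³ × 1028 kg m⁻³ = 5.253×10^17 kg = 5.25×10^5 Gt (and the same mass of ice, by conservation).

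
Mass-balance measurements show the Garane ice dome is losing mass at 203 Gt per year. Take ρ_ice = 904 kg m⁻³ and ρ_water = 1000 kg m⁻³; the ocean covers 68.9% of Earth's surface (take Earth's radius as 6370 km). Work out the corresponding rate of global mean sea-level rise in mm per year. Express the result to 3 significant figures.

≈ 0.578 mm/yr

ρ_w = 1000 kg m⁻³. Annual water volume added = 203 Gt / ρ_w = 2.030×10^14 kg / 1000 kg m⁻³ = 2.030×10^11 m³.
Δh per year = 2.030×10^11 / 3.51×10^14 = 5.78×10^-4 m = 0.578 mm.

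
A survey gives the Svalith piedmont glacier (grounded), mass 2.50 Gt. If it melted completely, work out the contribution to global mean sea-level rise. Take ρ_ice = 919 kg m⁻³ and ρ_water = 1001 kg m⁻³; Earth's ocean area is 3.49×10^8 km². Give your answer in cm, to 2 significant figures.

Svalith: 2.50 Gt = 2.500×10^12 kg; dividing by ρ_w = 1001 kg m⁻³ gives 2.498×10^9 m³ of water.
Spread over 3.49×10^14 m² of ocean, Δh = 2.498×10^9 / 3.49×10^14 = 7.16×10^-6 m = 7.2×10^-4 cm.

≈ 7.2×10^-4 cm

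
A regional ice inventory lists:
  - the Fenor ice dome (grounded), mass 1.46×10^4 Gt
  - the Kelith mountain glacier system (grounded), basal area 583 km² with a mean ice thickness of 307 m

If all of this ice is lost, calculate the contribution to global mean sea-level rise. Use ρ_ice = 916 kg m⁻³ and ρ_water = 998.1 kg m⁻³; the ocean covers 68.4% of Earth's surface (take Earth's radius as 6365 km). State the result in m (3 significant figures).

≈ 0.0425 m

Fenor: 1.46×10^4 Gt = 1.460×10^16 kg; dividing by ρ_w = 998.1 kg m⁻³ gives 1.463×10^13 m³ of water.
Kelith: ice volume = 583 km² × 307 m = 179.0 km³; 179.0 × (916/998.1) = 164.3 km³ of water.
Total added water ≈ 1.479×10^13 m³ over 3.48×10^14 m² → Δh = 0.0425 m.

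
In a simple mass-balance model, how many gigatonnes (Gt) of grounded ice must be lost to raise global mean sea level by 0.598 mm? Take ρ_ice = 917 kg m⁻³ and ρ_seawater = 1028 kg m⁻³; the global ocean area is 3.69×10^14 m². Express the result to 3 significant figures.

Required water volume = Δh × A = 0.000598 m × 3.69×10^14 m² = 2.207×10^11 m³.
ρ_w = 1028 kg m⁻³, so the mass of water = 2.207×10^11 m³ × 1028 kg m⁻³ = 2.268×10^14 kg = 227 Gt (and the same mass of ice, by conservation).

≈ 227 Gt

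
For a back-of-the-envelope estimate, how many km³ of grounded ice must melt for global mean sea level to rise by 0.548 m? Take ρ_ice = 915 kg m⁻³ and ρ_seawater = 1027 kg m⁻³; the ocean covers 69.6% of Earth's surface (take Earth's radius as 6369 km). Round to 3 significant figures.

≈ 2.18×10^5 km³

Required water volume = Δh × A = 0.548 m × 3.55×10^14 m² = 1.944×10^14 m³ = 1.944×10^5 km³.
Ice volume = water volume × ρ_w/ρ_ice = 1.944×10^5 × 1027/915 = 2.18×10^5 km³.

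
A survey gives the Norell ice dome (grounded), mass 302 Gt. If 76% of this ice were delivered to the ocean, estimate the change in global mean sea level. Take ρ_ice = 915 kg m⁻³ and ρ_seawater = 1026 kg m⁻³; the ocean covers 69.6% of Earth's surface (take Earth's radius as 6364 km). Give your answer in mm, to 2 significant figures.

≈ 0.63 mm

Norell: 0.76 × 302 Gt = 2.295×10^14 kg; dividing by ρ_w = 1026 kg m⁻³ gives 2.237×10^11 m³ of water.
Spread over 3.54×10^14 m² of ocean, Δh = 2.237×10^11 / 3.54×10^14 = 6.32×10^-4 m = 0.63 mm.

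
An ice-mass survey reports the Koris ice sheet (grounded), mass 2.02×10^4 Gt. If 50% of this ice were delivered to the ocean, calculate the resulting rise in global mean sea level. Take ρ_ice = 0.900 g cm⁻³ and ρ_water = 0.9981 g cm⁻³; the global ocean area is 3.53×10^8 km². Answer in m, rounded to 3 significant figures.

≈ 0.0287 m

Koris: 0.5 × 2.02×10^4 Gt = 1.010×10^16 kg; dividing by ρ_w = 0.9981 g cm⁻³ = 998.1 kg m⁻³ gives 1.012×10^13 m³ of water.
Spread over 3.53×10^14 m² of ocean, Δh = 1.012×10^13 / 3.53×10^14 = 0.0287 m.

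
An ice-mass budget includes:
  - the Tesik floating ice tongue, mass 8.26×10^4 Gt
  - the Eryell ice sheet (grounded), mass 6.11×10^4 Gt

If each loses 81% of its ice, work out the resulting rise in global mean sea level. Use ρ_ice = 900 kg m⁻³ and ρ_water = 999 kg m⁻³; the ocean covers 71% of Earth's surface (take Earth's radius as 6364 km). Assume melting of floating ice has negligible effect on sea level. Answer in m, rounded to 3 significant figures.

≈ 0.137 m

The Tesik floating ice tongue is floating and already displaces its own weight of water, so its melt adds essentially nothing to sea level.
Eryell: 0.81 × 6.11×10^4 Gt = 4.949×10^16 kg; dividing by ρ_w = 999 kg m⁻³ gives 4.954×10^13 m³ of water.
Total added water ≈ 4.954×10^13 m³ over 3.61×10^14 m² → Δh = 0.137 m.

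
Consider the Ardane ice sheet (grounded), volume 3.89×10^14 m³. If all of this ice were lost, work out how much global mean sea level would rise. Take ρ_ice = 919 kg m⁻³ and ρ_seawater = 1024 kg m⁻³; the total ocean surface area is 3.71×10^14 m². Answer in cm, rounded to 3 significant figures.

≈ 94.1 cm

Ardane: 3.89×10^14 m³ × (919/1024) = 3.491×10^14 m³ of water.
Spread over 3.71×10^14 m² of ocean, Δh = 3.491×10^14 / 3.71×10^14 = 0.941 m = 94.1 cm.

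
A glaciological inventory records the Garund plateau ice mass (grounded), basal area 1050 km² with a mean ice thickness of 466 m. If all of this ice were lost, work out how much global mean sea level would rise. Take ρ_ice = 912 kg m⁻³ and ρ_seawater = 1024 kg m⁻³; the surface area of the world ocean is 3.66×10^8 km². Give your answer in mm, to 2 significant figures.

Garund: ice volume = 1050 km² × 466 m = 489.3 km³; 489.3 × (912/1024) = 435.8 km³ of water.
Spread over 3.66×10^14 m² of ocean, Δh = 4.358×10^11 / 3.66×10^14 = 1.19×10^-3 m = 1.2 mm.

≈ 1.2 mm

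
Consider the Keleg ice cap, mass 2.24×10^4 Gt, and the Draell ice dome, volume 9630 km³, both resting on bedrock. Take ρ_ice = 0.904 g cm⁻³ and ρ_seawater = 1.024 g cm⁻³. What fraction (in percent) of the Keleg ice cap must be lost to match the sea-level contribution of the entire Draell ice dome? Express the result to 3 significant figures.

≈ 38.9 %

Equal sea-level rise means equal mass of meltwater, i.e. equal mass of ice lost.
Ice mass of Draell: 8.706×10^15 kg; ice mass of Keleg: 2.240×10^16 kg.
Fraction required = 8.706×10^15 / 2.240×10^16 = 0.389 → 38.9 %.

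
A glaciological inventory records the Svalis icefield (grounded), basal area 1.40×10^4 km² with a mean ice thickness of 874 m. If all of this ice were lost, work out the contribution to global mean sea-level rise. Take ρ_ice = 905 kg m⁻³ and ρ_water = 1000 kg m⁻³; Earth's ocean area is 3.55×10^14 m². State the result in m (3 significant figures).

≈ 0.0312 m

Svalis: ice volume = 1.40×10^4 km² × 874 m = 1.224×10^4 km³; 1.224×10^4 × (905/1000) = 1.107×10^4 km³ of water.
Spread over 3.55×10^14 m² of ocean, Δh = 1.107×10^13 / 3.55×10^14 = 0.0312 m.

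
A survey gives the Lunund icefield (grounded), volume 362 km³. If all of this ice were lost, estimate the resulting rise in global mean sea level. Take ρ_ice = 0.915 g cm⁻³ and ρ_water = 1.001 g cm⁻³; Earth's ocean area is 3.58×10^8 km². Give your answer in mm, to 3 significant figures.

≈ 0.924 mm

Lunund: 362 km³ × (915/1001) = 330.9 km³ of water.
Spread over 3.58×10^14 m² of ocean, Δh = 3.309×10^11 / 3.58×10^14 = 9.24×10^-4 m = 0.924 mm.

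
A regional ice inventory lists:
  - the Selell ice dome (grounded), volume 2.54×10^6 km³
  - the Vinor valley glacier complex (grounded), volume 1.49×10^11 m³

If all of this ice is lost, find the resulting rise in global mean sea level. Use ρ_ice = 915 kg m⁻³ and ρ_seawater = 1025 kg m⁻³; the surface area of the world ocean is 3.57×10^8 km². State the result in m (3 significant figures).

≈ 6.35 m

Selell: 2.54×10^6 km³ × (915/1025) = 2.267×10^6 km³ of water.
Vinor: 1.49×10^11 m³ × (915/1025) = 1.330×10^11 m³ of water.
Total added water ≈ 2.268×10^15 m³ over 3.57×10^14 m² → Δh = 6.35 m.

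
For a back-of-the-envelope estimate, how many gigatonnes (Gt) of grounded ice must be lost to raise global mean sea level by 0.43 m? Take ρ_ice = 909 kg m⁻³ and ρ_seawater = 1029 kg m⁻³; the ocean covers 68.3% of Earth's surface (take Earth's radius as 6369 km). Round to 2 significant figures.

Required water volume = Δh × A = 0.43 m × 3.48×10^14 m² = 1.497×10^14 m³.
ρ_w = 1029 kg m⁻³, so the mass of water = 1.497×10^14 m³ × 1029 kg m⁻³ = 1.540×10^17 kg = 1.5×10^5 Gt (and the same mass of ice, by conservation).

≈ 1.5×10^5 Gt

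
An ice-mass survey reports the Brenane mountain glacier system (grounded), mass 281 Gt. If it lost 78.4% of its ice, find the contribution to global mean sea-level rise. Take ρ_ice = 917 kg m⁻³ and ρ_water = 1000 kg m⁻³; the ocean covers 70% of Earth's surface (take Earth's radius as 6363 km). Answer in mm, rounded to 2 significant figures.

Brenane: 0.784 × 281 Gt = 2.203×10^14 kg; dividing by ρ_w = 1000 kg m⁻³ gives 2.203×10^11 m³ of water.
Spread over 3.56×10^14 m² of ocean, Δh = 2.203×10^11 / 3.56×10^14 = 6.19×10^-4 m = 0.62 mm.

≈ 0.62 mm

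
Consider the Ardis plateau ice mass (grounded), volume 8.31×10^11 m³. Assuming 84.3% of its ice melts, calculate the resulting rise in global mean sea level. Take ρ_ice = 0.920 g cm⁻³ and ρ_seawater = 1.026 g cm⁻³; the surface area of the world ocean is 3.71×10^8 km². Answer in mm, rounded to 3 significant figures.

≈ 1.69 mm

Ardis: 0.843 × 8.31×10^11 m³ × (920/1026) = 6.282×10^11 m³ of water.
Spread over 3.71×10^14 m² of ocean, Δh = 6.282×10^11 / 3.71×10^14 = 1.69×10^-3 m = 1.69 mm.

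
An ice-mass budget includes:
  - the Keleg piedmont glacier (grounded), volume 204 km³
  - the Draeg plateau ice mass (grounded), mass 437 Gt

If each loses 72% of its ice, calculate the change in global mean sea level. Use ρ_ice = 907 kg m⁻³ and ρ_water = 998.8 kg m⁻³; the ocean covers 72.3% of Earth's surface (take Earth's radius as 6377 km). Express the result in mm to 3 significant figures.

≈ 1.21 mm

Keleg: 0.72 × 204 km³ × (907/998.8) = 133.4 km³ of water.
Draeg: 0.72 × 437 Gt = 3.146×10^14 kg; dividing by ρ_w = 998.8 kg m⁻³ gives 3.150×10^11 m³ of water.
Total added water ≈ 4.484×10^11 m³ over 3.69×10^14 m² → Δh = 1.21×10^-3 m = 1.21 mm.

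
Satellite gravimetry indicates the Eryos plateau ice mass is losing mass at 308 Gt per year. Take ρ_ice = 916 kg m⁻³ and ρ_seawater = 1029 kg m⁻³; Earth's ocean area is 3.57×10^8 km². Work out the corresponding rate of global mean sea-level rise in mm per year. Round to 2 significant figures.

ρ_w = 1029 kg m⁻³. Annual water volume added = 308 Gt / ρ_w = 3.080×10^14 kg / 1029 kg m⁻³ = 2.993×10^11 m³.
Δh per year = 2.993×10^11 / 3.57×10^14 = 8.38×10^-4 m = 0.84 mm.

≈ 0.84 mm/yr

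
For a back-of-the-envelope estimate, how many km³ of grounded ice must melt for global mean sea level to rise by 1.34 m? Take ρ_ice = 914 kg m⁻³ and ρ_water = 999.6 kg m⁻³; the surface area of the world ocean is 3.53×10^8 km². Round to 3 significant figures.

Required water volume = Δh × A = 1.34 m × 3.53×10^14 m² = 4.730×10^14 m³ = 4.730×10^5 km³.
Ice volume = water volume × ρ_w/ρ_ice = 4.730×10^5 × 999.6/914 = 5.17×10^5 km³.

≈ 5.17×10^5 km³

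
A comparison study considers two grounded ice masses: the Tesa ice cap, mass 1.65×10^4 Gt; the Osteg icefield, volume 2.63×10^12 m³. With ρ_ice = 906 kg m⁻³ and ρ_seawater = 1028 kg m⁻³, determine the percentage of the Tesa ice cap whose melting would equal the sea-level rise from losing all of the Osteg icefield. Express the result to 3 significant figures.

Equal sea-level rise means equal mass of meltwater, i.e. equal mass of ice lost.
Ice mass of Osteg: 2.383×10^15 kg; ice mass of Tesa: 1.650×10^16 kg.
Fraction required = 2.383×10^15 / 1.650×10^16 = 0.144 → 14.4 %.

≈ 14.4 %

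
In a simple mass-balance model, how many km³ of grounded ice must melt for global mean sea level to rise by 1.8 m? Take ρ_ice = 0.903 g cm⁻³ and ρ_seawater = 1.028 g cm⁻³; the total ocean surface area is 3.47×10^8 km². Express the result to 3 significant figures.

≈ 7.11×10^5 km³

Required water volume = Δh × A = 1.8 m × 3.47×10^14 m² = 6.246×10^14 m³ = 6.246×10^5 km³.
Ice volume = water volume × ρ_w/ρ_ice = 6.246×10^5 × 1028/903 = 7.11×10^5 km³.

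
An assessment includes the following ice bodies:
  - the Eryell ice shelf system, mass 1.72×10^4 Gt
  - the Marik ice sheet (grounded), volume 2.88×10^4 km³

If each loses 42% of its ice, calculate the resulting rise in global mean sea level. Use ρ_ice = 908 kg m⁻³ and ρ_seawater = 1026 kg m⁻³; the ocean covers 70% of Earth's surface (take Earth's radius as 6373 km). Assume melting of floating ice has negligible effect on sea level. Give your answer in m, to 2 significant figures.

≈ 0.030 m

The Eryell ice shelf system is floating and already displaces its own weight of water, so its melt adds essentially nothing to sea level.
Marik: 0.42 × 2.88×10^4 km³ × (908/1026) = 1.070×10^4 km³ of water.
Total added water ≈ 1.070×10^13 m³ over 3.57×10^14 m² → Δh = 0.0300 m.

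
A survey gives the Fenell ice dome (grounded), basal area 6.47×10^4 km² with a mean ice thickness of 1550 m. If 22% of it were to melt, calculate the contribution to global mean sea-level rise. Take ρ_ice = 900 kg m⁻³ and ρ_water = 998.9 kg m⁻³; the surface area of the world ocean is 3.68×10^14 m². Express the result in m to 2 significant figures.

≈ 0.054 m

Fenell: ice volume = 6.47×10^4 km² × 1550 m = 1.003×10^5 km³; 0.22 × 1.003×10^5 × (900/998.9) = 1.988×10^4 km³ of water.
Spread over 3.68×10^14 m² of ocean, Δh = 1.988×10^13 / 3.68×10^14 = 0.0540 m.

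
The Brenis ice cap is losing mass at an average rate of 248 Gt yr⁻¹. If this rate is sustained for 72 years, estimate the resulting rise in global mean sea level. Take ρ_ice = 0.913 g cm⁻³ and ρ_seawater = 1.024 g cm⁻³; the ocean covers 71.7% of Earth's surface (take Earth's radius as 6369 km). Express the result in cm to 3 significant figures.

Total mass lost = 248 Gt/yr × 72 yr = 1.786×10^4 Gt = 1.786×10^16 kg.
ρ_w = 1.024 g cm⁻³ = 1024 kg m⁻³, so water volume = 1.786×10^16 / 1024 = 1.744×10^13 m³.
Δh = 1.744×10^13 / 3.65×10^14 = 0.0477 m = 4.77 cm.

≈ 4.77 cm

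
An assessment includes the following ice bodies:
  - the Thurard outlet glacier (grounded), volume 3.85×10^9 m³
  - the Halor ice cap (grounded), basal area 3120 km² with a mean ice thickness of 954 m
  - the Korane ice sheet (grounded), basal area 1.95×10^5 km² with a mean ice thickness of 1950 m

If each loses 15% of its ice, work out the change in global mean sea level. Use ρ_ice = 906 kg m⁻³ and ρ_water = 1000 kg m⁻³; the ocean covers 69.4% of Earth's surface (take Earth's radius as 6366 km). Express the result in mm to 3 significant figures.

Thurard: 0.15 × 3.85×10^9 m³ × (906/1000) = 5.232×10^8 m³ of water.
Halor: ice volume = 3120 km² × 954 m = 2976 km³; 0.15 × 2976 × (906/1000) = 404.5 km³ of water.
Korane: ice volume = 1.95×10^5 km² × 1950 m = 3.802×10^5 km³; 0.15 × 3.802×10^5 × (906/1000) = 5.168×10^4 km³ of water.
Total added water ≈ 5.208×10^13 m³ over 3.53×10^14 m² → Δh = 0.147 m = 147 mm.

≈ 147 mm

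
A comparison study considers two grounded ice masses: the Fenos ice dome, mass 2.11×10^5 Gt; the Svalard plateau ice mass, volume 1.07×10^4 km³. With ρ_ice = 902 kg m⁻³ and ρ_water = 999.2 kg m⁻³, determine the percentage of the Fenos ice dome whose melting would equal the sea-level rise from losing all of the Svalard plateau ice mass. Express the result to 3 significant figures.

Equal sea-level rise means equal mass of meltwater, i.e. equal mass of ice lost.
Ice mass of Svalard: 9.651×10^15 kg; ice mass of Fenos: 2.110×10^17 kg.
Fraction required = 9.651×10^15 / 2.110×10^17 = 0.0457 → 4.57 %.

≈ 4.57 %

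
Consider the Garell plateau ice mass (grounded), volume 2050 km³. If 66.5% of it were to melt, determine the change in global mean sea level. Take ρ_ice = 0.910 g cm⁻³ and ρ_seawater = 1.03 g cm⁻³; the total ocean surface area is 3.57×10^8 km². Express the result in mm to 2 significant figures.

≈ 3.4 mm

Garell: 0.665 × 2050 km³ × (910/1030) = 1204 km³ of water.
Spread over 3.57×10^14 m² of ocean, Δh = 1.204×10^12 / 3.57×10^14 = 3.37×10^-3 m = 3.4 mm.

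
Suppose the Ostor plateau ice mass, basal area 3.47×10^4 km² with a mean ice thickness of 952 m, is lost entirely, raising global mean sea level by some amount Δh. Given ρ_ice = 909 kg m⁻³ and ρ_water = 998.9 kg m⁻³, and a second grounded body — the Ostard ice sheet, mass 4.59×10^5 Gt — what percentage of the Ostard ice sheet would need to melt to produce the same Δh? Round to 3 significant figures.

Equal sea-level rise means equal mass of meltwater, i.e. equal mass of ice lost.
Ice mass of Ostor: 3.003×10^16 kg; ice mass of Ostard: 4.590×10^17 kg.
Fraction required = 3.003×10^16 / 4.590×10^17 = 0.0654 → 6.54 %.

≈ 6.54 %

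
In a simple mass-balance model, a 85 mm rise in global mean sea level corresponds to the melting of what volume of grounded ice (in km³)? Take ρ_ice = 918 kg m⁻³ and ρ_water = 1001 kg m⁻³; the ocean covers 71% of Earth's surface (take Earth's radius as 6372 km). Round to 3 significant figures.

≈ 3.36×10^4 km³

Required water volume = Δh × A = 0.085 m × 3.62×10^14 m² = 3.079×10^13 m³ = 3.079×10^4 km³.
Ice volume = water volume × ρ_w/ρ_ice = 3.079×10^4 × 1001/918 = 3.36×10^4 km³.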